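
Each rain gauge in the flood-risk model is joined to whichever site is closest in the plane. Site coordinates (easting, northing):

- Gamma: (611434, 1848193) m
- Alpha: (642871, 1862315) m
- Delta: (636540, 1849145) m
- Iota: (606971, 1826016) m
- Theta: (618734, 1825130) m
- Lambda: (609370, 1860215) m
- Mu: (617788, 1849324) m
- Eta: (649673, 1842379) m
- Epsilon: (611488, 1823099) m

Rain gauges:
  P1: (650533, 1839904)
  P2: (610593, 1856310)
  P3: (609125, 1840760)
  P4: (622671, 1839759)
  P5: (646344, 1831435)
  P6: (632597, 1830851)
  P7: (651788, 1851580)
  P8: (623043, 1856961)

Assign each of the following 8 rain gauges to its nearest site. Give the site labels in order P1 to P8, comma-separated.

P1 → Eta (d²=6865225.00)
P2 → Lambda (d²=16744754.00)
P3 → Gamma (d²=60580970.00)
P4 → Mu (d²=115332914.00)
P5 → Eta (d²=130853377.00)
P6 → Theta (d²=224912610.00)
P7 → Eta (d²=89131626.00)
P8 → Mu (d²=85938794.00)

Eta, Lambda, Gamma, Mu, Eta, Theta, Eta, Mu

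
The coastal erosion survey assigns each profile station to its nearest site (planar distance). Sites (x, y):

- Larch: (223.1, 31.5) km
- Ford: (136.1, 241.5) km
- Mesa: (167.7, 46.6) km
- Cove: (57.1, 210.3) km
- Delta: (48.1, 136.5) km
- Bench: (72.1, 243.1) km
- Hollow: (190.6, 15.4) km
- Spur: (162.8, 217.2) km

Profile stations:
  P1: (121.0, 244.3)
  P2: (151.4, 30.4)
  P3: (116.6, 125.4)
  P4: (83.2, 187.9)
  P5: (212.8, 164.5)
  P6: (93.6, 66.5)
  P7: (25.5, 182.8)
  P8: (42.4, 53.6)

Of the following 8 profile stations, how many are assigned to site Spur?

1

P1 → Ford
P2 → Mesa
P3 → Delta
P4 → Cove
P5 → Spur
P6 → Mesa
P7 → Cove
P8 → Delta
1 of the 8 goes to Spur.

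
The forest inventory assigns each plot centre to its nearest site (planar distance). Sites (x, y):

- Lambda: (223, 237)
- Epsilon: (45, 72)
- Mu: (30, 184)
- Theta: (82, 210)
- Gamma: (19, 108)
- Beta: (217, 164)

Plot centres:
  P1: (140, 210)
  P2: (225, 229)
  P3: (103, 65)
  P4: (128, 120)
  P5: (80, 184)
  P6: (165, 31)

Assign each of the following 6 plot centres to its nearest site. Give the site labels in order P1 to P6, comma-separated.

P1 → Theta (d²=3364.00)
P2 → Lambda (d²=68.00)
P3 → Epsilon (d²=3413.00)
P4 → Epsilon (d²=9193.00)
P5 → Theta (d²=680.00)
P6 → Epsilon (d²=16081.00)

Theta, Lambda, Epsilon, Epsilon, Theta, Epsilon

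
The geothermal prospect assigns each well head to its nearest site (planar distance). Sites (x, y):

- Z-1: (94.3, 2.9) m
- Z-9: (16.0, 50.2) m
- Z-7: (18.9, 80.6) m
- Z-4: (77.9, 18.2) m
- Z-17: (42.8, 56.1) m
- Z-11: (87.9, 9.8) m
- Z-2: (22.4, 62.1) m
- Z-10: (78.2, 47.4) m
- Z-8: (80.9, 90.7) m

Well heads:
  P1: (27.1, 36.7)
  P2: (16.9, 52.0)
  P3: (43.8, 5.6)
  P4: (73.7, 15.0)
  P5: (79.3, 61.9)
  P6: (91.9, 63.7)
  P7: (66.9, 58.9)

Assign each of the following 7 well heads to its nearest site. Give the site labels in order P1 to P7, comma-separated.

P1 → Z-9 (d²=305.46)
P2 → Z-9 (d²=4.05)
P3 → Z-4 (d²=1321.57)
P4 → Z-4 (d²=27.88)
P5 → Z-10 (d²=211.46)
P6 → Z-10 (d²=453.38)
P7 → Z-10 (d²=259.94)

Z-9, Z-9, Z-4, Z-4, Z-10, Z-10, Z-10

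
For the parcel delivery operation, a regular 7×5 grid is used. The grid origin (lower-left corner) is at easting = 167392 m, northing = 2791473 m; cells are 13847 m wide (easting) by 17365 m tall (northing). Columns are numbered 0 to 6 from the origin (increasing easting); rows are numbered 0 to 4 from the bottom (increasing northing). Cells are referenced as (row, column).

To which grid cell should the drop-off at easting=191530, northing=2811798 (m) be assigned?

(1, 1)

Column index: ⌊(191530 − 167392) / 13847⌋ = ⌊1.743⌋ = 1
Row offset from origin: ⌊(2811798 − 2791473) / 17365⌋ = ⌊1.170⌋ = 1 → row 1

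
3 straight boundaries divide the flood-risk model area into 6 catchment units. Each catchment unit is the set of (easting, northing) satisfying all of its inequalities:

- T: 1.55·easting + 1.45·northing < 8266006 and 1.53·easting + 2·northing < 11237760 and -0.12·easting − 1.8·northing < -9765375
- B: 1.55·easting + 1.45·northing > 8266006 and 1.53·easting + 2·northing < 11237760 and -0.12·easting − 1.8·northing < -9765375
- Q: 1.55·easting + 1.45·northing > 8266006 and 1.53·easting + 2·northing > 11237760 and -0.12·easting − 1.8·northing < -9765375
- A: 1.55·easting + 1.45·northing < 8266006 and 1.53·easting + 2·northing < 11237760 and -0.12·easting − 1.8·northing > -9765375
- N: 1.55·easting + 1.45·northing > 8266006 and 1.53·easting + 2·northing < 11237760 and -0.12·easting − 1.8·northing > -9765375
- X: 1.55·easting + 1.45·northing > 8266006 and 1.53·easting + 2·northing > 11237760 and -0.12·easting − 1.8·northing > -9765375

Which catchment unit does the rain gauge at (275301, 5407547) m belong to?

B

1.55·275301 + 1.45·5407547 = 8267659.700, which is > 8266006
1.53·275301 + 2·5407547 = 11236304.530, which is < 11237760
-0.12·275301 − 1.8·5407547 = -9766620.720, which is < -9765375
This sign pattern matches B.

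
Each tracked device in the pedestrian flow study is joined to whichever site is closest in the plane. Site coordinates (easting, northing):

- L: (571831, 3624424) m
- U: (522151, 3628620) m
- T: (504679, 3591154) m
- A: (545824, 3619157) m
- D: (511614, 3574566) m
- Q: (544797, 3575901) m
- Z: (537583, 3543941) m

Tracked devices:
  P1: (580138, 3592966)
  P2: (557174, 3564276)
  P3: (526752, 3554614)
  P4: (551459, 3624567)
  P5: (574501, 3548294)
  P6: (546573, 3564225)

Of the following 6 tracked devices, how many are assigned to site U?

P1 → L
P2 → Q
P3 → Z
P4 → A
P5 → Z
P6 → Q
0 of the 6 go to U.

0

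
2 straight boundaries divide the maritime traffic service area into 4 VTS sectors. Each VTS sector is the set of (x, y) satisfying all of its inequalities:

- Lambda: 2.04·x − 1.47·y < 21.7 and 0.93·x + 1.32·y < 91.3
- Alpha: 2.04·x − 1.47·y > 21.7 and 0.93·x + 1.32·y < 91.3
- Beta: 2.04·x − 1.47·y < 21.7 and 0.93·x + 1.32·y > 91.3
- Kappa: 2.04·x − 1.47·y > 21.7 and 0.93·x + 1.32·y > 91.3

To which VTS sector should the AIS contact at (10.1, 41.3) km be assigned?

2.04·10.1 − 1.47·41.3 = -40.107, which is < 21.7
0.93·10.1 + 1.32·41.3 = 63.909, which is < 91.3
This sign pattern matches Lambda.

Lambda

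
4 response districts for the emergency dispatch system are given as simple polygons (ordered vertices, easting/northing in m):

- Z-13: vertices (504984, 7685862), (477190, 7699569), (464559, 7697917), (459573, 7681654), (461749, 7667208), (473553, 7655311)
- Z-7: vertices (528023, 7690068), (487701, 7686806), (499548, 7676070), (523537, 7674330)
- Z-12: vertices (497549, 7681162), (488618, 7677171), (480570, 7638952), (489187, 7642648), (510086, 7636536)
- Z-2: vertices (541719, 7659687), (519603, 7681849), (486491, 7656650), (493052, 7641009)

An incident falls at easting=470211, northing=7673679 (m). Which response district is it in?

Cast a ray rightward from (470211, 7673679). For each polygon, the edges (by vertex number in listed order) whose endpoints lie on opposite sides of northing = 7673679, where each meets that height, and whether that is right or left of the point:
Z-13: 4–5 at easting≈460774.3 (left), 6–1 at easting≈492450.1 (right) → 1 crossing.
Z-7: no edge straddles that height → 0 crossings.
Z-12: 2–3 at easting≈487882.7 (right), 5–1 at easting≈499651.2 (right) → 2 crossings.
Z-2: 1–2 at easting≈527756.0 (right), 2–3 at easting≈508867.5 (right) → 2 crossings.
Only Z-13 has an odd count, so the point is inside Z-13.

Z-13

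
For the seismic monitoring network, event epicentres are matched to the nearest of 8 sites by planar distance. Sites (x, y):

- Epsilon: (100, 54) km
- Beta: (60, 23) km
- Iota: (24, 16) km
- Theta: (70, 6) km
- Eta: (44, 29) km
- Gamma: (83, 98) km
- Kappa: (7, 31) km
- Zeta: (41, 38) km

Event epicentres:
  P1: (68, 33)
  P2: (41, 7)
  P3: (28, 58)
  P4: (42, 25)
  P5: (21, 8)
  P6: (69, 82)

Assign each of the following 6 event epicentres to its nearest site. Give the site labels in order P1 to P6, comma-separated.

P1 → Beta (d²=164.00)
P2 → Iota (d²=370.00)
P3 → Zeta (d²=569.00)
P4 → Eta (d²=20.00)
P5 → Iota (d²=73.00)
P6 → Gamma (d²=452.00)

Beta, Iota, Zeta, Eta, Iota, Gamma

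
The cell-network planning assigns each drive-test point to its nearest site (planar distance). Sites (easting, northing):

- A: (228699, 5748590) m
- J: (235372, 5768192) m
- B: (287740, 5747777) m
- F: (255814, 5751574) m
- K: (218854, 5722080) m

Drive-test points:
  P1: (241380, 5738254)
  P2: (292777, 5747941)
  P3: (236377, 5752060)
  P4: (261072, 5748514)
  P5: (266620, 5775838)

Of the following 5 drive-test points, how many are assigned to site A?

P1 → A
P2 → B
P3 → A
P4 → F
P5 → F
2 of the 5 go to A.

2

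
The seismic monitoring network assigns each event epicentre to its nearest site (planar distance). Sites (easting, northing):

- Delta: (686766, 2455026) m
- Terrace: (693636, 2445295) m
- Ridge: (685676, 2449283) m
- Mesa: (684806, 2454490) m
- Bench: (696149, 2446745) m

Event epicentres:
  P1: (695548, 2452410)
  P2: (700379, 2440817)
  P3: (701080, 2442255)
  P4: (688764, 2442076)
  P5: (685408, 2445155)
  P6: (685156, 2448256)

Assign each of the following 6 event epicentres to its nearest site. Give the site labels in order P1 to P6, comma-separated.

P1 → Bench (d²=32453426.00)
P2 → Bench (d²=53034084.00)
P3 → Bench (d²=44474861.00)
P4 → Terrace (d²=34098345.00)
P5 → Ridge (d²=17112208.00)
P6 → Ridge (d²=1325129.00)

Bench, Bench, Bench, Terrace, Ridge, Ridge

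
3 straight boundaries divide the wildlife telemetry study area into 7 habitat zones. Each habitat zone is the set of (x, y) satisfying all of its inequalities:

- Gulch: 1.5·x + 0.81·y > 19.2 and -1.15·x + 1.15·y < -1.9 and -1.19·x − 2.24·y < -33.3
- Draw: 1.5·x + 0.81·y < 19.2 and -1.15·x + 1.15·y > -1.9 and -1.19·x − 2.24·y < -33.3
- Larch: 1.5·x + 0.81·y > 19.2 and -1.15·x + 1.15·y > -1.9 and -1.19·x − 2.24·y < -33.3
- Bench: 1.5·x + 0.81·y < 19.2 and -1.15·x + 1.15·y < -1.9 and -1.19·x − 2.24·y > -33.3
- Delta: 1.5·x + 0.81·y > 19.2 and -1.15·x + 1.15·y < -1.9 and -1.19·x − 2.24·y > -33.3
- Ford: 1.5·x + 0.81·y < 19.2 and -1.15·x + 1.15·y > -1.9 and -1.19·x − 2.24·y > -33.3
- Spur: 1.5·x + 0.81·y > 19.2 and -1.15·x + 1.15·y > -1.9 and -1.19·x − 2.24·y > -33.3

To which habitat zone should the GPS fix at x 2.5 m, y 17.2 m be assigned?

Draw

1.5·2.5 + 0.81·17.2 = 17.682, which is < 19.2
-1.15·2.5 + 1.15·17.2 = 16.905, which is > -1.9
-1.19·2.5 − 2.24·17.2 = -41.503, which is < -33.3
This sign pattern matches Draw.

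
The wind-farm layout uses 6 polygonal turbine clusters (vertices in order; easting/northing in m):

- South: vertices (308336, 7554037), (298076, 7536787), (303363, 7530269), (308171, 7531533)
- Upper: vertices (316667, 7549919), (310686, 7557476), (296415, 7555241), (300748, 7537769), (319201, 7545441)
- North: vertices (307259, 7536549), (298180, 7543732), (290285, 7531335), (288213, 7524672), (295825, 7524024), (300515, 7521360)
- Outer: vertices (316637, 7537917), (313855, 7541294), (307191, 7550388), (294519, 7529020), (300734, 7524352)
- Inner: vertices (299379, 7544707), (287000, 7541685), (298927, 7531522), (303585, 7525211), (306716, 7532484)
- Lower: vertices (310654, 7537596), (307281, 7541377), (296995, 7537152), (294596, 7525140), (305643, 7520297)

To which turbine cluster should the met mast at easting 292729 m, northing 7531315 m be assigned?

Cast a ray rightward from (292729, 7531315). For each polygon, the edges (by vertex number in listed order) whose endpoints lie on opposite sides of northing = 7531315, where each meets that height, and whether that is right or left of the point:
South: 2–3 at easting≈302514.5 (right), 3–4 at easting≈307341.8 (right) → 2 crossings.
Upper: no edge straddles that height → 0 crossings.
North: 3–4 at easting≈290278.8 (left), 6–1 at easting≈304935.1 (right) → 1 crossing.
Outer: 3–4 at easting≈295880.0 (right), 5–1 at easting≈308897.1 (right) → 2 crossings.
Inner: 3–4 at easting≈299079.8 (right), 4–5 at easting≈306212.7 (right) → 2 crossings.
Lower: 3–4 at easting≈295829.3 (right), 5–1 at easting≈308834.6 (right) → 2 crossings.
Only North has an odd count, so the point is inside North.

North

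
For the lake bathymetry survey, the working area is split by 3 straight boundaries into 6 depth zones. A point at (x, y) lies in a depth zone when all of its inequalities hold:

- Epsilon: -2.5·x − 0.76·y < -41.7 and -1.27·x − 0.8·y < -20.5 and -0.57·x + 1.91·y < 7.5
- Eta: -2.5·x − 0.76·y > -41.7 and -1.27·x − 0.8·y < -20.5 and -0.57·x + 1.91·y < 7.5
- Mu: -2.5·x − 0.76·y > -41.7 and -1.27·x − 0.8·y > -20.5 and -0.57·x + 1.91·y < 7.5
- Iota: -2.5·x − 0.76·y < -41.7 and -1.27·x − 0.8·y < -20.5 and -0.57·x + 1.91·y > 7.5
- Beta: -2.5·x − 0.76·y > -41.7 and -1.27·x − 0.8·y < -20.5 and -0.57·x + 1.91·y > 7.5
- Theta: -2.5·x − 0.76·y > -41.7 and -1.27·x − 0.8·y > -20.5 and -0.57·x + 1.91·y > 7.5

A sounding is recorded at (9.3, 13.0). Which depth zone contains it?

Beta

-2.5·9.3 − 0.76·13.0 = -33.130, which is > -41.7
-1.27·9.3 − 0.8·13.0 = -22.211, which is < -20.5
-0.57·9.3 + 1.91·13.0 = 19.529, which is > 7.5
This sign pattern matches Beta.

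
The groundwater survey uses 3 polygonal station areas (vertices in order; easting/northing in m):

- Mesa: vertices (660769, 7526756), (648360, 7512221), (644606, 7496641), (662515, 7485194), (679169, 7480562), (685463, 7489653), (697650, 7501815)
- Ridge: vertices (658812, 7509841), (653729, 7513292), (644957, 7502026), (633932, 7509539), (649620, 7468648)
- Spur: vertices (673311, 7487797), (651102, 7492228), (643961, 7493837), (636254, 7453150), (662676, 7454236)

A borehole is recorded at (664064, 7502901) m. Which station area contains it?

Mesa

Cast a ray rightward from (664064, 7502901). For each polygon, the edges (by vertex number in listed order) whose endpoints lie on opposite sides of northing = 7502901, where each meets that height, and whether that is right or left of the point:
Mesa: 2–3 at easting≈646114.3 (left), 7–1 at easting≈696044.1 (right) → 1 crossing.
Ridge: 2–3 at easting≈645638.3 (left), 3–4 at easting≈643673.0 (left), 4–5 at easting≈636478.7 (left), 5–1 at easting≈657263.4 (left) → 0 crossings.
Spur: no edge straddles that height → 0 crossings.
Only Mesa has an odd count, so the point is inside Mesa.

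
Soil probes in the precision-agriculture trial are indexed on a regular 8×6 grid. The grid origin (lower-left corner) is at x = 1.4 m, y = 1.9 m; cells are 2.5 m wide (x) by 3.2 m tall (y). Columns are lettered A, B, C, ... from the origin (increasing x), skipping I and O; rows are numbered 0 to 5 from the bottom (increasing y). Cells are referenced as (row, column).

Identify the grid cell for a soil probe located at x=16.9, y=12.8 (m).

Column index: ⌊(16.9 − 1.4) / 2.5⌋ = ⌊6.200⌋ = 6 → column G
Row offset from origin: ⌊(12.8 − 1.9) / 3.2⌋ = ⌊3.406⌋ = 3 → row 3

(3, G)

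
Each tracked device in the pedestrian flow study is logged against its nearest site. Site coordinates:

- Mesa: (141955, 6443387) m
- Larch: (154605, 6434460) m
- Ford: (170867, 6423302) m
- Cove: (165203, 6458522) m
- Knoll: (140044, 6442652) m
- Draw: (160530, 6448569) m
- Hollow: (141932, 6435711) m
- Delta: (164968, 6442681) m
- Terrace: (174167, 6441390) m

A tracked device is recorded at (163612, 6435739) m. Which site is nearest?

Delta

Squared distances to each site:
Mesa: 527517553.000; Larch: 82761890.000; Ford: 207313994.000; Cove: 521596370.000; Knoll: 603240193.000; Draw: 174107624.000; Hollow: 470023184.000; Delta: 50030100.000; Terrace: 143341826.000.
Minimum at Delta.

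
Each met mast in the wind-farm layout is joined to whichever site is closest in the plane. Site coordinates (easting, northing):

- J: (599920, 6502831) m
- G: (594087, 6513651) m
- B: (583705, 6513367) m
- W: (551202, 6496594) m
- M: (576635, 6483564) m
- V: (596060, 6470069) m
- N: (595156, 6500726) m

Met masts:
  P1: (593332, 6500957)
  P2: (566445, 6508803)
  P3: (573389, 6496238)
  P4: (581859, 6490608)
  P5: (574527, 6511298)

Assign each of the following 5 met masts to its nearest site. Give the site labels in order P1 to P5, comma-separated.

N, B, M, M, B

P1 → N (d²=3380337.00)
P2 → B (d²=318737696.00)
P3 → M (d²=171166792.00)
P4 → M (d²=76908112.00)
P5 → B (d²=88516445.00)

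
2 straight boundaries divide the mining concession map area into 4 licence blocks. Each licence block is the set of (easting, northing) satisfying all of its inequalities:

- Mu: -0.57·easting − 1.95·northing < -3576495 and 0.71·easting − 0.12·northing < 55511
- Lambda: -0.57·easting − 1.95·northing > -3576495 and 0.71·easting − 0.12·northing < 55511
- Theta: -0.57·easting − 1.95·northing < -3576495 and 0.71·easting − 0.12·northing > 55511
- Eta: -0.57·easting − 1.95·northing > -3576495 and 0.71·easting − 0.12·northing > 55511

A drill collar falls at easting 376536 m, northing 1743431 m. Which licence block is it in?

Theta

-0.57·376536 − 1.95·1743431 = -3614315.970, which is < -3576495
0.71·376536 − 0.12·1743431 = 58128.840, which is > 55511
This sign pattern matches Theta.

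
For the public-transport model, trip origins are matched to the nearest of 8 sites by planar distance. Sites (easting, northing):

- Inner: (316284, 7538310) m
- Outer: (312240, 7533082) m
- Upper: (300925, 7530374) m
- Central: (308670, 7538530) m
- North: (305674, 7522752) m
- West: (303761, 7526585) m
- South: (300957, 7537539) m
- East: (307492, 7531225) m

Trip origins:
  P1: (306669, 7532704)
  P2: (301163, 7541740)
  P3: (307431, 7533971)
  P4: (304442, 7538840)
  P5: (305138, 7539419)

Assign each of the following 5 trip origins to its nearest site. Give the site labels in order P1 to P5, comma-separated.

East, South, East, South, Central

P1 → East (d²=2864770.00)
P2 → South (d²=17690837.00)
P3 → East (d²=7544237.00)
P4 → South (d²=13837826.00)
P5 → Central (d²=13265345.00)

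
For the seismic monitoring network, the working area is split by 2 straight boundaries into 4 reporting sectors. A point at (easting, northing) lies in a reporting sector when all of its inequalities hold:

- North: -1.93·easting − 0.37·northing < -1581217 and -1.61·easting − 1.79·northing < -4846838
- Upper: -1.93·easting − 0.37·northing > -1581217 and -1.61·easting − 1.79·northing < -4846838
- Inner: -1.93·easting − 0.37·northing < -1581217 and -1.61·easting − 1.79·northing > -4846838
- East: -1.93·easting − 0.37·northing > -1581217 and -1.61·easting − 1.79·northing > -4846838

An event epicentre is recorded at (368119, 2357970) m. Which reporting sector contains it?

Inner

-1.93·368119 − 0.37·2357970 = -1582918.570, which is < -1581217
-1.61·368119 − 1.79·2357970 = -4813437.890, which is > -4846838
This sign pattern matches Inner.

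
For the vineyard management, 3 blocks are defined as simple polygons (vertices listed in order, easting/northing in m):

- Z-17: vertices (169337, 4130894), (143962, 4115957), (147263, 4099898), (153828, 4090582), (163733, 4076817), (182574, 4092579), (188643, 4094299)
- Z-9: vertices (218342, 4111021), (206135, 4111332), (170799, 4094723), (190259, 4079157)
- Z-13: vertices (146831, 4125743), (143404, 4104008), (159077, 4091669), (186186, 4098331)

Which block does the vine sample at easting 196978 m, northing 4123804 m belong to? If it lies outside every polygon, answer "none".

Cast a ray rightward from (196978, 4123804). For each polygon, the edges (by vertex number in listed order) whose endpoints lie on opposite sides of northing = 4123804, where each meets that height, and whether that is right or left of the point:
Z-17: 1–2 at easting≈157292.5 (left), 7–1 at easting≈173077.4 (left) → 0 crossings.
Z-9: no edge straddles that height → 0 crossings.
Z-13: 1–2 at easting≈146525.3 (left), 4–1 at easting≈149614.8 (left) → 0 crossings.
All counts are even, so the point lies outside every listed polygon.

none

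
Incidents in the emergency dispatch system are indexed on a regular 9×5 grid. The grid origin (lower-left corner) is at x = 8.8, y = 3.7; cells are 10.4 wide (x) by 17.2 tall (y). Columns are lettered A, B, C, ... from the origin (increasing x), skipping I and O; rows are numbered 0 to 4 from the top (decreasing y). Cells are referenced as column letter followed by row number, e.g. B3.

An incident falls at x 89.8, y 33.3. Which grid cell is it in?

Column index: ⌊(89.8 − 8.8) / 10.4⌋ = ⌊7.788⌋ = 7 → column H
Row offset from origin: ⌊(33.3 − 3.7) / 17.2⌋ = ⌊1.721⌋ = 1 → row 3 (counted from top)

H3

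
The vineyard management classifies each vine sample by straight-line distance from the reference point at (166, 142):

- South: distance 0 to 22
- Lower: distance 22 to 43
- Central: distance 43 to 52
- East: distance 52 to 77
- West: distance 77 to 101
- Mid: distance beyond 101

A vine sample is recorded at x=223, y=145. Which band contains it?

East

Distance = √((223−166)² + (145−142)²) = √(3249.000 + 9.000) = 57.079.
52 ≤ 57.079 < 77 → East.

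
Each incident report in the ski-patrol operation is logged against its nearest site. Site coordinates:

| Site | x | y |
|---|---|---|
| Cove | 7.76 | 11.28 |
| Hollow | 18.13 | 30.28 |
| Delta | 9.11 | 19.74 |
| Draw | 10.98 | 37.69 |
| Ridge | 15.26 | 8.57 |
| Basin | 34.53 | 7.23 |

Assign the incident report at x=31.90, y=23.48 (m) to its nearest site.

Squared distances to each site:
Cove: 731.580; Hollow: 235.853; Delta: 533.372; Draw: 639.570; Ridge: 499.198; Basin: 270.979.
Minimum at Hollow.

Hollow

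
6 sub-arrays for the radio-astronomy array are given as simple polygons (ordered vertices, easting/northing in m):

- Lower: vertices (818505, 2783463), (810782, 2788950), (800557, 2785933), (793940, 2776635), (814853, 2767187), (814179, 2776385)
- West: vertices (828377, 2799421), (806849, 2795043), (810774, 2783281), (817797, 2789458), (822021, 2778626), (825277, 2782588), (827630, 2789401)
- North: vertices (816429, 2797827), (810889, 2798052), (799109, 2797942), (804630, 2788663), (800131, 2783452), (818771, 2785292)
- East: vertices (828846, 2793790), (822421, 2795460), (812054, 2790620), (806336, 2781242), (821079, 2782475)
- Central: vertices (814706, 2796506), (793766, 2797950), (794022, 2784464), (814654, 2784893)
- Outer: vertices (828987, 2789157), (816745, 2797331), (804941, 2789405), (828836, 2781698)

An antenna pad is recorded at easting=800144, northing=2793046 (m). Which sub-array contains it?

Central

Cast a ray rightward from (800144, 2793046). For each polygon, the edges (by vertex number in listed order) whose endpoints lie on opposite sides of northing = 2793046, where each meets that height, and whether that is right or left of the point:
Lower: no edge straddles that height → 0 crossings.
West: 2–3 at easting≈807515.4 (right), 7–1 at easting≈827901.7 (right) → 2 crossings.
North: 3–4 at easting≈802022.1 (right), 6–1 at easting≈817322.3 (right) → 2 crossings.
East: 2–3 at easting≈817250.4 (right), 5–1 at easting≈828335.3 (right) → 2 crossings.
Central: 2–3 at easting≈793859.1 (left), 4–1 at easting≈814690.5 (right) → 1 crossing.
Outer: 1–2 at easting≈823162.5 (right), 2–3 at easting≈810363.5 (right) → 2 crossings.
Only Central has an odd count, so the point is inside Central.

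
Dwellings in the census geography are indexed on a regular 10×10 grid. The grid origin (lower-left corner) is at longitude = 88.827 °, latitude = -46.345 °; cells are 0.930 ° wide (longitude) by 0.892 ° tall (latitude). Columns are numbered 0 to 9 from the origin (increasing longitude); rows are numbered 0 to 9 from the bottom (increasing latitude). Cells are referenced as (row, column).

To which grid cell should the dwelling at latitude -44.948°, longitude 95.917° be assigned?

(1, 7)

Column index: ⌊(95.917 − 88.827) / 0.930⌋ = ⌊7.624⌋ = 7
Row offset from origin: ⌊(-44.948 − -46.345) / 0.892⌋ = ⌊1.566⌋ = 1 → row 1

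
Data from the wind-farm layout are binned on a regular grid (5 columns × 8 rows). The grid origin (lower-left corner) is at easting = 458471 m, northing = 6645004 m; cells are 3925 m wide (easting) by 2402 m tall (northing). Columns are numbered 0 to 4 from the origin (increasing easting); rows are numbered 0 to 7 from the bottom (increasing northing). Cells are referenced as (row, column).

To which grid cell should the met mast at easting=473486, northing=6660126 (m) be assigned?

Column index: ⌊(473486 − 458471) / 3925⌋ = ⌊3.825⌋ = 3
Row offset from origin: ⌊(6660126 − 6645004) / 2402⌋ = ⌊6.296⌋ = 6 → row 6

(6, 3)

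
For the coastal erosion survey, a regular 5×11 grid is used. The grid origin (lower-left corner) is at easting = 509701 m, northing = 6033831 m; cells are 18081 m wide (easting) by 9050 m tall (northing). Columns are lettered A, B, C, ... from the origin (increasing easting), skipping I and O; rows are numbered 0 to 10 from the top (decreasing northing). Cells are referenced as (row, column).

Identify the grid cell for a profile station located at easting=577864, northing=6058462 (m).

Column index: ⌊(577864 − 509701) / 18081⌋ = ⌊3.770⌋ = 3 → column D
Row offset from origin: ⌊(6058462 − 6033831) / 9050⌋ = ⌊2.722⌋ = 2 → row 8 (counted from top)

(8, D)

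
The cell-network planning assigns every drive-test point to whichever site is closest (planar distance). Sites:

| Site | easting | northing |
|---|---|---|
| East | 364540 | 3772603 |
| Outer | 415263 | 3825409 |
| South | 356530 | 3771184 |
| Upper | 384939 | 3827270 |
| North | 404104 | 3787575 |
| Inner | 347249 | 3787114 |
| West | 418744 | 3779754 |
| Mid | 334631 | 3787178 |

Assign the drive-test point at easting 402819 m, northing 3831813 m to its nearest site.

Squared distances to each site:
East: 4971105941.000; Outer: 195864352.000; South: 5818547162.000; Upper: 340333249.000; North: 1958651869.000; Inner: 5086025501.000; West: 2963745106.000; Mid: 6641886569.000.
Minimum at Outer.

Outer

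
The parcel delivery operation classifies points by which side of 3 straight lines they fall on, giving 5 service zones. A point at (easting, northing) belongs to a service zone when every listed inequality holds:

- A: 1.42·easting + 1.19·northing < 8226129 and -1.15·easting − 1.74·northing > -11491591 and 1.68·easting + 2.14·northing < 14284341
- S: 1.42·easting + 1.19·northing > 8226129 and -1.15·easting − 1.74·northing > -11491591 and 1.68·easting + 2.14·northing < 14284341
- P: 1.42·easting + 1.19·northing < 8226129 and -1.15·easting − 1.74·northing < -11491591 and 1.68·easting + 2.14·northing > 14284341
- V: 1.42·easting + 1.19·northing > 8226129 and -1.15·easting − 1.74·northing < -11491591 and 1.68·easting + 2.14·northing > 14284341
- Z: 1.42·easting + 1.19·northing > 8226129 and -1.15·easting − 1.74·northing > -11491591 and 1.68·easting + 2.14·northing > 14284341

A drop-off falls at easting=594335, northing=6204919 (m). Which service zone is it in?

1.42·594335 + 1.19·6204919 = 8227809.310, which is > 8226129
-1.15·594335 − 1.74·6204919 = -11480044.310, which is > -11491591
1.68·594335 + 2.14·6204919 = 14277009.460, which is < 14284341
This sign pattern matches S.

S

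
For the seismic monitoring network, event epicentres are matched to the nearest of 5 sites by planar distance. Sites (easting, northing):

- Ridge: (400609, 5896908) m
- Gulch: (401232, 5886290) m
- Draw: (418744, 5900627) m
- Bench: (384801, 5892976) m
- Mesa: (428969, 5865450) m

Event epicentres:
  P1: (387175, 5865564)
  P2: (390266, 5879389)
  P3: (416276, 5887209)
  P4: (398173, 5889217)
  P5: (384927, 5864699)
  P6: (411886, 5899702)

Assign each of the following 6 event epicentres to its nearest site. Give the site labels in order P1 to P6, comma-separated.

P1 → Gulch (d²=627166325.00)
P2 → Gulch (d²=167876957.00)
P3 → Draw (d²=186133748.00)
P4 → Gulch (d²=17924810.00)
P5 → Gulch (d²=732024306.00)
P6 → Draw (d²=47887789.00)

Gulch, Gulch, Draw, Gulch, Gulch, Draw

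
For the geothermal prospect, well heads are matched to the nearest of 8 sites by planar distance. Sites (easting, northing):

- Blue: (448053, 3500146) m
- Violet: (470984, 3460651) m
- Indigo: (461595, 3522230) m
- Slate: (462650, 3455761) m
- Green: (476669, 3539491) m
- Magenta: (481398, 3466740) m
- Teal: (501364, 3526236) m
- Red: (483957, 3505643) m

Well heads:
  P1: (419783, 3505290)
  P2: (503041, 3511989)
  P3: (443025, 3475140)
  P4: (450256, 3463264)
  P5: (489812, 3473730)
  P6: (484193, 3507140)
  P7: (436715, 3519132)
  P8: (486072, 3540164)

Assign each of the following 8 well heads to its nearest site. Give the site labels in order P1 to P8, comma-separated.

Blue, Teal, Blue, Slate, Magenta, Red, Blue, Green

P1 → Blue (d²=825653636.00)
P2 → Teal (d²=205789338.00)
P3 → Blue (d²=650580820.00)
P4 → Slate (d²=209906245.00)
P5 → Magenta (d²=119655496.00)
P6 → Red (d²=2296705.00)
P7 → Blue (d²=489018440.00)
P8 → Green (d²=88869338.00)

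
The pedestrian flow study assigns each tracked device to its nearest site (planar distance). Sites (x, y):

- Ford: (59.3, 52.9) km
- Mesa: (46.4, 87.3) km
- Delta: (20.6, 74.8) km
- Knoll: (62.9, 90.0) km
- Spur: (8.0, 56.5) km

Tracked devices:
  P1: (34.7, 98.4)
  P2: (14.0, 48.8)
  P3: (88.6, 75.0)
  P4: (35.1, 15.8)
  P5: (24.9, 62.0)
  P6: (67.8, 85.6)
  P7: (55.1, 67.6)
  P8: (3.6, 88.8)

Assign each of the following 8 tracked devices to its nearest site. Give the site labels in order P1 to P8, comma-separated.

Mesa, Spur, Knoll, Ford, Delta, Knoll, Ford, Delta

P1 → Mesa (d²=260.10)
P2 → Spur (d²=95.29)
P3 → Knoll (d²=885.49)
P4 → Ford (d²=1962.05)
P5 → Delta (d²=182.33)
P6 → Knoll (d²=43.37)
P7 → Ford (d²=233.73)
P8 → Delta (d²=485.00)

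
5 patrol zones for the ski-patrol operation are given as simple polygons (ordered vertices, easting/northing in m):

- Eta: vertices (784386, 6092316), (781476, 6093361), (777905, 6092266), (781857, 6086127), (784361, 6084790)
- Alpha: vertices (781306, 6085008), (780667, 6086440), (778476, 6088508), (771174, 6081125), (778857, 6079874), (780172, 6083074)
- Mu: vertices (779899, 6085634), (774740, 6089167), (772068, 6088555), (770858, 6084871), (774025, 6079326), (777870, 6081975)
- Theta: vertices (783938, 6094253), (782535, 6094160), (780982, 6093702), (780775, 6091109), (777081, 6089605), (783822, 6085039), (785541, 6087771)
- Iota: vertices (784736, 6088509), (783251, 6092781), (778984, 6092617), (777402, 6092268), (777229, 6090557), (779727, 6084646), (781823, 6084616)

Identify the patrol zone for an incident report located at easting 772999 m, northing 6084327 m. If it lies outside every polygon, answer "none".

Cast a ray rightward from (772999, 6084327). For each polygon, the edges (by vertex number in listed order) whose endpoints lie on opposite sides of northing = 6084327, where each meets that height, and whether that is right or left of the point:
Eta: no edge straddles that height → 0 crossings.
Alpha: 3–4 at easting≈774340.9 (right), 6–1 at easting≈780906.7 (right) → 2 crossings.
Mu: 4–5 at easting≈771168.7 (left), 6–1 at easting≈779174.2 (right) → 1 crossing.
Theta: no edge straddles that height → 0 crossings.
Iota: no edge straddles that height → 0 crossings.
Only Mu has an odd count, so the point is inside Mu.

Mu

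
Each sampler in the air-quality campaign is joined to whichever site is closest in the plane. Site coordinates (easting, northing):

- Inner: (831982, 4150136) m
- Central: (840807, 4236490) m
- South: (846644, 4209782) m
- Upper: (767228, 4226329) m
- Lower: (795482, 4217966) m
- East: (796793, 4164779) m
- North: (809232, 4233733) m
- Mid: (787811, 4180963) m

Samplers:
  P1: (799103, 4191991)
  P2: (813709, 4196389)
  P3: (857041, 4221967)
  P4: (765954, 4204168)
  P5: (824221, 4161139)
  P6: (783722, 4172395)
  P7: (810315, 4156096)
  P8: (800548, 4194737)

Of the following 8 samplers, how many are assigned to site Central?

P1 → Mid
P2 → Lower
P3 → South
P4 → Upper
P5 → Inner
P6 → Mid
P7 → East
P8 → Mid
0 of the 8 go to Central.

0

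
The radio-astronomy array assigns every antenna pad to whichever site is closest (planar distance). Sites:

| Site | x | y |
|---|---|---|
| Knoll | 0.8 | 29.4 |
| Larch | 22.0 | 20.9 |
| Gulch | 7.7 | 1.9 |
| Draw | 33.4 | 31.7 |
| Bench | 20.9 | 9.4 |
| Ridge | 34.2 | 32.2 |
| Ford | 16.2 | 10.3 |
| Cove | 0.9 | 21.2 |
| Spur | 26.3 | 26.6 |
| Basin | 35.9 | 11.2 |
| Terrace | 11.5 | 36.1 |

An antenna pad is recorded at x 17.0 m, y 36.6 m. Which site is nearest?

Squared distances to each site:
Knoll: 314.280; Larch: 271.490; Gulch: 1290.580; Draw: 292.970; Bench: 755.050; Ridge: 315.200; Ford: 692.330; Cove: 496.370; Spur: 186.490; Basin: 1002.370; Terrace: 30.500.
Minimum at Terrace.

Terrace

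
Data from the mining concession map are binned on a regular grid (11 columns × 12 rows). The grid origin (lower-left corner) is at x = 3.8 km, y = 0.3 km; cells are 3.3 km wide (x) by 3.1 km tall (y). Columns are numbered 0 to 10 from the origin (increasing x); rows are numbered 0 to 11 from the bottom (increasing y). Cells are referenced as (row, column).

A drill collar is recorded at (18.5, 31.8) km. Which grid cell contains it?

(10, 4)

Column index: ⌊(18.5 − 3.8) / 3.3⌋ = ⌊4.455⌋ = 4
Row offset from origin: ⌊(31.8 − 0.3) / 3.1⌋ = ⌊10.161⌋ = 10 → row 10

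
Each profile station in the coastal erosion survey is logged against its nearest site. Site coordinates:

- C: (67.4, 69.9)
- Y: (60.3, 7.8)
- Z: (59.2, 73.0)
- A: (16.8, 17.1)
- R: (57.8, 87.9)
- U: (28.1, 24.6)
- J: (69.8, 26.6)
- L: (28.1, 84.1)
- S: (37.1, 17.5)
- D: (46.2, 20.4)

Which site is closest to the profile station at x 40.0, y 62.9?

Squared distances to each site:
C: 799.760; Y: 3448.100; Z: 470.650; A: 2635.880; R: 941.840; U: 1608.500; J: 2205.730; L: 591.050; S: 2069.570; D: 1844.690.
Minimum at Z.

Z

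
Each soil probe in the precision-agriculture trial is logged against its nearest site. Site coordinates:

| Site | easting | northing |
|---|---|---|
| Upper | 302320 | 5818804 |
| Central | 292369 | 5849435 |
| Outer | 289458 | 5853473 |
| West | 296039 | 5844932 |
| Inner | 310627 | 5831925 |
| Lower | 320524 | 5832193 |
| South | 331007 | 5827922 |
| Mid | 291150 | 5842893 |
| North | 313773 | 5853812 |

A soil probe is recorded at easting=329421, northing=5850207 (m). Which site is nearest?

North

Squared distances to each site:
Upper: 1720612610.000; Central: 1373446688.000; Outer: 1607708125.000; West: 1142183549.000; Inner: 687445960.000; Lower: 403660805.000; South: 499136621.000; Mid: 1518164037.000; North: 257855929.000.
Minimum at North.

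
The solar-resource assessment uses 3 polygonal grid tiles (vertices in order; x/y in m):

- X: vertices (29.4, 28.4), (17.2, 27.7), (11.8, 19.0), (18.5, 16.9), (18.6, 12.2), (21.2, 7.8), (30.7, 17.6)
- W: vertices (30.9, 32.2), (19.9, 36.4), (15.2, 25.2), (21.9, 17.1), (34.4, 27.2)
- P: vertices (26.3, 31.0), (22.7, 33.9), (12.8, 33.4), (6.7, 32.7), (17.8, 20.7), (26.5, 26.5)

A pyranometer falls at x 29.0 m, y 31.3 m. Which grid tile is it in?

W

Cast a ray rightward from (29.0, 31.3). For each polygon, the edges (by vertex number in listed order) whose endpoints lie on opposite sides of y = 31.3, where each meets that height, and whether that is right or left of the point:
X: no edge straddles that height → 0 crossings.
W: 2–3 at x≈17.76 (left), 5–1 at x≈31.53 (right) → 1 crossing.
P: 1–2 at x≈25.93 (left), 4–5 at x≈8.00 (left) → 0 crossings.
Only W has an odd count, so the point is inside W.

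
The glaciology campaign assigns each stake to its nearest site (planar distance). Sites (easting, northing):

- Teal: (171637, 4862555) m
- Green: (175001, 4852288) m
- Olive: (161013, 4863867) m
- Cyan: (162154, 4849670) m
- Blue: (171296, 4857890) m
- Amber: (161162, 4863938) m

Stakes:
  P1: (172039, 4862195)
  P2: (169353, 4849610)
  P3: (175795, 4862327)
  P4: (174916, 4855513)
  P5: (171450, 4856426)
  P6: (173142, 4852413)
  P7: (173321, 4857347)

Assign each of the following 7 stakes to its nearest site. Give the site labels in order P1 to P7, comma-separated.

P1 → Teal (d²=291204.00)
P2 → Green (d²=39071588.00)
P3 → Teal (d²=17340948.00)
P4 → Green (d²=10407850.00)
P5 → Blue (d²=2167012.00)
P6 → Green (d²=3471506.00)
P7 → Blue (d²=4395474.00)

Teal, Green, Teal, Green, Blue, Green, Blue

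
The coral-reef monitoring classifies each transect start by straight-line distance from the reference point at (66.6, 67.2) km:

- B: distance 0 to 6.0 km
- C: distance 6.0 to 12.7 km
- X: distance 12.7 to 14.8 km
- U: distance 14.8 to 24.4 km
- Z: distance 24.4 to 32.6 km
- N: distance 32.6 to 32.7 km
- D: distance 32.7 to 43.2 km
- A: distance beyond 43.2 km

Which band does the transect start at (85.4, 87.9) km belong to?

Distance = √((85.4−66.6)² + (87.9−67.2)²) = √(353.440 + 428.490) = 27.963 km.
24.4 ≤ 27.963 < 32.6 → Z.

Z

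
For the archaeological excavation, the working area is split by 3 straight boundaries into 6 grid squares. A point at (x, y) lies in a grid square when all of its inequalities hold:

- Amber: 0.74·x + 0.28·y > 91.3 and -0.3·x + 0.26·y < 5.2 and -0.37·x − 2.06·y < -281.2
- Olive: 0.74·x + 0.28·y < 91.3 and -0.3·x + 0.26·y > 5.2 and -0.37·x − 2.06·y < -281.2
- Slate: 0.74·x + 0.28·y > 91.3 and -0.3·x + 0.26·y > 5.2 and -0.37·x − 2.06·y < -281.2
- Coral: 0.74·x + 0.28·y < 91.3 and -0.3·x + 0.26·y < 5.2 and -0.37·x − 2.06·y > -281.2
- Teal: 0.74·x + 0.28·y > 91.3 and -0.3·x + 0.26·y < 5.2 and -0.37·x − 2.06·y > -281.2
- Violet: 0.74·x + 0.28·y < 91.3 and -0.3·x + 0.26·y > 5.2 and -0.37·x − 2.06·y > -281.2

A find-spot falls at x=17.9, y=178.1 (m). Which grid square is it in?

Olive

0.74·17.9 + 0.28·178.1 = 63.114, which is < 91.3
-0.3·17.9 + 0.26·178.1 = 40.936, which is > 5.2
-0.37·17.9 − 2.06·178.1 = -373.509, which is < -281.2
This sign pattern matches Olive.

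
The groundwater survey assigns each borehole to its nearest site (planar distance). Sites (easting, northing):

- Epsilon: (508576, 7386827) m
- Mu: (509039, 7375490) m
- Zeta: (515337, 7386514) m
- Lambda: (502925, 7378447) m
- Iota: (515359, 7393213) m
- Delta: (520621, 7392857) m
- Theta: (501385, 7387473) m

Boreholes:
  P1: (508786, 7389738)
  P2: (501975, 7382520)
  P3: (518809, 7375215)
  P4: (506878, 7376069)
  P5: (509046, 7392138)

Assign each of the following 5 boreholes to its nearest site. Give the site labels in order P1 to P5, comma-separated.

Epsilon, Lambda, Mu, Mu, Epsilon

P1 → Epsilon (d²=8518021.00)
P2 → Lambda (d²=17491829.00)
P3 → Mu (d²=95528525.00)
P4 → Mu (d²=5005162.00)
P5 → Epsilon (d²=28427621.00)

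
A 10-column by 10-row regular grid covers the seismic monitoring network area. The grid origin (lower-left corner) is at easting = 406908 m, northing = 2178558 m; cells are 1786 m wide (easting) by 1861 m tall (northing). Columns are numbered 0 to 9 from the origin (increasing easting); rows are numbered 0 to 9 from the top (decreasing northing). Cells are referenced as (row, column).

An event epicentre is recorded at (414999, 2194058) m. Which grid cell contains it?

(1, 4)

Column index: ⌊(414999 − 406908) / 1786⌋ = ⌊4.530⌋ = 4
Row offset from origin: ⌊(2194058 − 2178558) / 1861⌋ = ⌊8.329⌋ = 8 → row 1 (counted from top)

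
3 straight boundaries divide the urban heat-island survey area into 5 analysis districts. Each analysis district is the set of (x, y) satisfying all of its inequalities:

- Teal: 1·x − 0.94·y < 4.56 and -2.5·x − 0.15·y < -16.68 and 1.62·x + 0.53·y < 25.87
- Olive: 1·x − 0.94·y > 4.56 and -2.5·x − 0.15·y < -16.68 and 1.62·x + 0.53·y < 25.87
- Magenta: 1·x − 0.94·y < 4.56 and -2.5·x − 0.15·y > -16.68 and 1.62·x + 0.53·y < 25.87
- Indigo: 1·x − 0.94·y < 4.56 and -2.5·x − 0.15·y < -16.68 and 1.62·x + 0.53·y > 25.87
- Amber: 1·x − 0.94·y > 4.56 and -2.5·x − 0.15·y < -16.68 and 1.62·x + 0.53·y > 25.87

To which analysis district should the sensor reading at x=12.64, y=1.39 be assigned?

Olive

1·12.64 − 0.94·1.39 = 11.333, which is > 4.56
-2.5·12.64 − 0.15·1.39 = -31.809, which is < -16.68
1.62·12.64 + 0.53·1.39 = 21.213, which is < 25.87
This sign pattern matches Olive.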